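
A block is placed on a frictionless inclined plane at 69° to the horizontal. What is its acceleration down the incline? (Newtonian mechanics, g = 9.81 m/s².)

a = g sin(θ) = 9.81 × sin(69°) = 9.81 × 0.9336 = 9.16 m/s²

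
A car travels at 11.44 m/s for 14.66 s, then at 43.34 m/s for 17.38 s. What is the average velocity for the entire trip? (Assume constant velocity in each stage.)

d₁ = v₁t₁ = 11.44 × 14.66 = 167.7104 m
d₂ = v₂t₂ = 43.34 × 17.38 = 753.2492 m
d_total = 920.9596 m, t_total = 32.04 s
v_avg = d_total/t_total = 920.9596/32.04 = 28.74 m/s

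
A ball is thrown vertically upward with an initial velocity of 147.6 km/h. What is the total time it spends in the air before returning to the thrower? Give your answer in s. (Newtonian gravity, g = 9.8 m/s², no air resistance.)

v₀ = 147.6 km/h × 0.2777777777777778 = 41.0 m/s
t_total = 2 × v₀ / g = 2 × 41.0 / 9.8 = 8.367 s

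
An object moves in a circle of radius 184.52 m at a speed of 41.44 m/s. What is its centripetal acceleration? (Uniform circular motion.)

a_c = v²/r = 41.44²/184.52 = 1717.2736/184.52 = 9.31 m/s²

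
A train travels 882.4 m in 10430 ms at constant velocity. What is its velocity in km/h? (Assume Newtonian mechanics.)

t = 10430 ms × 0.001 = 10.43 s
v = d / t = 882.4 / 10.43 = 84.6021 m/s
v = 84.6021 m/s / 0.2777777777777778 = 304.6 km/h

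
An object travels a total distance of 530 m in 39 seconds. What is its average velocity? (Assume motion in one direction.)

v_avg = Δd / Δt = 530 / 39 = 13.59 m/s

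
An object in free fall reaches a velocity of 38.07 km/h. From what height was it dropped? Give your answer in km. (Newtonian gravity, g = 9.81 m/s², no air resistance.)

v = 38.07 km/h × 0.2777777777777778 = 10.575 m/s
h = v² / (2g) = 10.575² / (2 × 9.81) = 5.69983 m
h = 5.69983 m / 1000.0 = 0.0057 km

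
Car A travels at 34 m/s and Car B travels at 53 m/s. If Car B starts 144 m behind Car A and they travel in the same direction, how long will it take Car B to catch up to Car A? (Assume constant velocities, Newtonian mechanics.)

Relative speed: v_rel = 53 - 34 = 19 m/s
Time to catch: t = d₀/v_rel = 144/19 = 7.58 s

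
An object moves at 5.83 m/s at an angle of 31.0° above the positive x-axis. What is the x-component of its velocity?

vₓ = v cos(θ) = 5.83 × cos(31.0°) = 5.0 m/s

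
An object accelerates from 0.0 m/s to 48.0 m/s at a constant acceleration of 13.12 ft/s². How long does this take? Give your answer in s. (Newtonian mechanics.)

a = 13.12 ft/s² × 0.3048 = 3.99898 m/s²
t = (v - v₀) / a = (48.0 - 0.0) / 3.99898 = 12.0 s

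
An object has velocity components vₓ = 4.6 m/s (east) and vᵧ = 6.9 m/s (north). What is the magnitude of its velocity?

|v| = √(vₓ² + vᵧ²) = √(4.6² + 6.9²) = √(68.77) = 8.29 m/s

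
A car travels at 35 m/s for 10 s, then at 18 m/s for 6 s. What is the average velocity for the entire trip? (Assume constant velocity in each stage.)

d₁ = v₁t₁ = 35 × 10 = 350 m
d₂ = v₂t₂ = 18 × 6 = 108 m
d_total = 458 m, t_total = 16 s
v_avg = d_total/t_total = 458/16 = 28.62 m/s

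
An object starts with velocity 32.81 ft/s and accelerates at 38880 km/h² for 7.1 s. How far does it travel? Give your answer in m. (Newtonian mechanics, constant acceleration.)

v₀ = 32.81 ft/s × 0.3048 = 10.0005 m/s
a = 38880 km/h² × 7.716049382716049e-05 = 3.0 m/s²
d = v₀ × t + ½ × a × t² = 10.0005 × 7.1 + 0.5 × 3.0 × 7.1² = 146.6 m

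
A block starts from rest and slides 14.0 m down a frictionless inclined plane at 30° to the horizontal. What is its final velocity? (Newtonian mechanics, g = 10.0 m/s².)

a = g sin(θ) = 10.0 × sin(30°) = 5.0 m/s²
v = √(2ad) = √(2 × 5.0 × 14.0) = 11.83 m/s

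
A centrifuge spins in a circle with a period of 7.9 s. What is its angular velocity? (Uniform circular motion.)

ω = 2π/T = 2π/7.9 = 0.7953 rad/s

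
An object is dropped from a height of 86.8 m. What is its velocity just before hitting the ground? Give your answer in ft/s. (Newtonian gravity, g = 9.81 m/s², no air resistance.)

v = √(2gh) = √(2 × 9.81 × 86.8) = 41.2676 m/s
v = 41.2676 m/s / 0.3048 = 135.4 ft/s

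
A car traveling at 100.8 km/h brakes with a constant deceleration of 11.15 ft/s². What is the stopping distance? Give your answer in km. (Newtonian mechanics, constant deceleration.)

v₀ = 100.8 km/h × 0.2777777777777778 = 28.0 m/s
a = 11.15 ft/s² × 0.3048 = 3.39852 m/s²
d = v₀² / (2a) = 28.0² / (2 × 3.39852) = 784.0 / 6.79704 = 115.344 m
d = 115.344 m / 1000.0 = 0.1153 km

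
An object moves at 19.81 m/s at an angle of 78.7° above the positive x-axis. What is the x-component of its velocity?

vₓ = v cos(θ) = 19.81 × cos(78.7°) = 3.88 m/s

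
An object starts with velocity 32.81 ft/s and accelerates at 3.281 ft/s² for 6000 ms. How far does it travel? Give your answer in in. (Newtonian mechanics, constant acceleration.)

v₀ = 32.81 ft/s × 0.3048 = 10.0005 m/s
a = 3.281 ft/s² × 0.3048 = 1.00005 m/s²
t = 6000 ms × 0.001 = 6.0 s
d = v₀ × t + ½ × a × t² = 10.0005 × 6.0 + 0.5 × 1.00005 × 6.0² = 78.0039 m
d = 78.0039 m / 0.0254 = 3071 in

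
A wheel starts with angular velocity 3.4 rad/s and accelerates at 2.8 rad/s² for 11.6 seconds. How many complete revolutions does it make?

θ = ω₀t + ½αt² = 3.4×11.6 + ½×2.8×11.6² = 227.824 rad
Total revolutions = θ/(2π) = 227.824/(2π) = 36.26
Complete revolutions = ⌊36.26⌋ = 36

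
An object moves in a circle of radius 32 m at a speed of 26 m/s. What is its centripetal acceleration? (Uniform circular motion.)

a_c = v²/r = 26²/32 = 676/32 = 21.12 m/s²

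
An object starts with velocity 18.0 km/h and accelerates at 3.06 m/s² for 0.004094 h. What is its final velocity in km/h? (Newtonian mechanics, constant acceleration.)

v₀ = 18.0 km/h × 0.2777777777777778 = 5.0 m/s
t = 0.004094 h × 3600.0 = 14.7384 s
v = v₀ + a × t = 5.0 + 3.06 × 14.7384 = 50.0995 m/s
v = 50.0995 m/s / 0.2777777777777778 = 180.4 km/h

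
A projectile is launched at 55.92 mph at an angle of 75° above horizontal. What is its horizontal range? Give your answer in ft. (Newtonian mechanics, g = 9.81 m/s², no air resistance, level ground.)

v₀ = 55.92 mph × 0.44704 = 24.9985 m/s
R = v₀² × sin(2θ) / g = 24.9985² × sin(2 × 75°) / 9.81 = 624.925 × 0.5 / 9.81 = 31.8514 m
R = 31.8514 m / 0.3048 = 104.5 ft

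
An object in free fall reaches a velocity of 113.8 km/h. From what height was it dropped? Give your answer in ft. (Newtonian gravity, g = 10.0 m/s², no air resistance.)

v = 113.8 km/h × 0.2777777777777778 = 31.6111 m/s
h = v² / (2g) = 31.6111² / (2 × 10.0) = 49.9631 m
h = 49.9631 m / 0.3048 = 163.9 ft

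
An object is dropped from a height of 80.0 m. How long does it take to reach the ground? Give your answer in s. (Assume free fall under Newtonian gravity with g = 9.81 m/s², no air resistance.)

t = √(2h/g) = √(2 × 80.0 / 9.81) = 4.039 s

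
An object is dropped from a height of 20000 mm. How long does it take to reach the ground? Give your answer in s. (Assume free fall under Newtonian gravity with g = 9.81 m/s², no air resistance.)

h = 20000 mm × 0.001 = 20.0 m
t = √(2h/g) = √(2 × 20.0 / 9.81) = 2.019 s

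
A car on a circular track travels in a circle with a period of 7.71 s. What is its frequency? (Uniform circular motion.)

f = 1/T = 1/7.71 = 0.1297 Hz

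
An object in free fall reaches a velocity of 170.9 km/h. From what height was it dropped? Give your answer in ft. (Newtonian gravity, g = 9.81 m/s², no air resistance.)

v = 170.9 km/h × 0.2777777777777778 = 47.4722 m/s
h = v² / (2g) = 47.4722² / (2 × 9.81) = 114.863 m
h = 114.863 m / 0.3048 = 376.8 ft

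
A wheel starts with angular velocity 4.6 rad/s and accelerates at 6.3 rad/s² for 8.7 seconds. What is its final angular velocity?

ω = ω₀ + αt = 4.6 + 6.3 × 8.7 = 59.41 rad/s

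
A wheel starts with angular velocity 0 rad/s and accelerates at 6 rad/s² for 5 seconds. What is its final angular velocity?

ω = ω₀ + αt = 0 + 6 × 5 = 30 rad/s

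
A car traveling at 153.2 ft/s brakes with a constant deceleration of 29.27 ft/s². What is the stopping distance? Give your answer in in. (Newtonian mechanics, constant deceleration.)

v₀ = 153.2 ft/s × 0.3048 = 46.6954 m/s
a = 29.27 ft/s² × 0.3048 = 8.9215 m/s²
d = v₀² / (2a) = 46.6954² / (2 × 8.9215) = 2180.46 / 17.843 = 122.203 m
d = 122.203 m / 0.0254 = 4811 in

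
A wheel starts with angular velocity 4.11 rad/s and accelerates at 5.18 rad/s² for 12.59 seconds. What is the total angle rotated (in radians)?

θ = ω₀t + ½αt² = 4.11×12.59 + ½×5.18×12.59² = 462.28 rad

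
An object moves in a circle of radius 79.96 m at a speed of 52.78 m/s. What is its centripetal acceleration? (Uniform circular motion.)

a_c = v²/r = 52.78²/79.96 = 2785.7284/79.96 = 34.84 m/s²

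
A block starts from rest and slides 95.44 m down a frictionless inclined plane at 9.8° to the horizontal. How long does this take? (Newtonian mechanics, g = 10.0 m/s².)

a = g sin(θ) = 10.0 × sin(9.8°) = 1.7021 m/s²
t = √(2d/a) = √(2 × 95.44 / 1.7021) = 10.59 s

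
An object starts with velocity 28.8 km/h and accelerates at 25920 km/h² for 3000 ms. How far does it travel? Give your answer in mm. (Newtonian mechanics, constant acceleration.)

v₀ = 28.8 km/h × 0.2777777777777778 = 8.0 m/s
a = 25920 km/h² × 7.716049382716049e-05 = 2.0 m/s²
t = 3000 ms × 0.001 = 3.0 s
d = v₀ × t + ½ × a × t² = 8.0 × 3.0 + 0.5 × 2.0 × 3.0² = 33.0 m
d = 33.0 m / 0.001 = 33000 mm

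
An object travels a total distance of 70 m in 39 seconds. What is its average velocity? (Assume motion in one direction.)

v_avg = Δd / Δt = 70 / 39 = 1.79 m/s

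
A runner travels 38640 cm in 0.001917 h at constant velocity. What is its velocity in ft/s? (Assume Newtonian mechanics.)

d = 38640 cm × 0.01 = 386.4 m
t = 0.001917 h × 3600.0 = 6.9012 s
v = d / t = 386.4 / 6.9012 = 55.9903 m/s
v = 55.9903 m/s / 0.3048 = 183.7 ft/s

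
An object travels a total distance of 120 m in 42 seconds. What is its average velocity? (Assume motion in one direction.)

v_avg = Δd / Δt = 120 / 42 = 2.86 m/s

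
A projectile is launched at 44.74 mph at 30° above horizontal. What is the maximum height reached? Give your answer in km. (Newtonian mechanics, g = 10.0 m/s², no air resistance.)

v₀ = 44.74 mph × 0.44704 = 20.0006 m/s
H = v₀² × sin²(θ) / (2g) = 20.0006² × sin(30°)² / (2 × 10.0) = 400.024 × 0.25 / 20.0 = 5.0003 m
H = 5.0003 m / 1000.0 = 0.005 km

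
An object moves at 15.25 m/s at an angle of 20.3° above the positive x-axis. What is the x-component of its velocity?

vₓ = v cos(θ) = 15.25 × cos(20.3°) = 14.3 m/s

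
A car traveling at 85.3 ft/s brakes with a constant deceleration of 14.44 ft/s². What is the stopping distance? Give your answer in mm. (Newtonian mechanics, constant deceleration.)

v₀ = 85.3 ft/s × 0.3048 = 25.9994 m/s
a = 14.44 ft/s² × 0.3048 = 4.40131 m/s²
d = v₀² / (2a) = 25.9994² / (2 × 4.40131) = 675.969 / 8.80262 = 76.7918 m
d = 76.7918 m / 0.001 = 76790 mm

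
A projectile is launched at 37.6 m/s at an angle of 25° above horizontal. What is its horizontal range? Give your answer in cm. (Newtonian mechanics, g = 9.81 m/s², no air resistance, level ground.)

R = v₀² × sin(2θ) / g = 37.6² × sin(2 × 25°) / 9.81 = 1413.76 × 0.766044 / 9.81 = 110.398 m
R = 110.398 m / 0.01 = 11040 cm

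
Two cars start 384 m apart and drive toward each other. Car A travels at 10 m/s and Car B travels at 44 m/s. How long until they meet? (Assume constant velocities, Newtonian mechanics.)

Combined speed: v_combined = 10 + 44 = 54 m/s
Time to meet: t = d/v_combined = 384/54 = 7.11 s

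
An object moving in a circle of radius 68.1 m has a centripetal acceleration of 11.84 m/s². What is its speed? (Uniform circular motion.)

v = √(a_c × r) = √(11.84 × 68.1) = 28.4 m/s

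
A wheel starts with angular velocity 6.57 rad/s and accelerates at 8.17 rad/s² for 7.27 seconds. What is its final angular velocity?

ω = ω₀ + αt = 6.57 + 8.17 × 7.27 = 65.97 rad/s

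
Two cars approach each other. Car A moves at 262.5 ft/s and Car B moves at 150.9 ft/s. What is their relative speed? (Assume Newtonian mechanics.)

v_rel = v_A + v_B = 262.5 + 150.9 = 413.4 ft/s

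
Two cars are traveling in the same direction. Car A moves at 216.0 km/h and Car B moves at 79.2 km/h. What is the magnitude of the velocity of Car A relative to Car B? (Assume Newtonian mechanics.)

v_rel = |v_A - v_B| = |216.0 - 79.2| = 136.8 km/h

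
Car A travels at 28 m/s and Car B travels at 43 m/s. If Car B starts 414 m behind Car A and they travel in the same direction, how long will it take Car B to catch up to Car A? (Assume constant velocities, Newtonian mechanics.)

Relative speed: v_rel = 43 - 28 = 15 m/s
Time to catch: t = d₀/v_rel = 414/15 = 27.6 s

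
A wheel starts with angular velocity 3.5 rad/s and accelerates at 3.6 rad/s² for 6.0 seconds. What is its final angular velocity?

ω = ω₀ + αt = 3.5 + 3.6 × 6.0 = 25.1 rad/s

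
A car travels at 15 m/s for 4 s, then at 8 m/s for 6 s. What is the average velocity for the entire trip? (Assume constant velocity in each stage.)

d₁ = v₁t₁ = 15 × 4 = 60 m
d₂ = v₂t₂ = 8 × 6 = 48 m
d_total = 108 m, t_total = 10 s
v_avg = d_total/t_total = 108/10 = 10.8 m/s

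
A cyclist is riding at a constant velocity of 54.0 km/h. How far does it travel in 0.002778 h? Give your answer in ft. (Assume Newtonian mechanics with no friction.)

v = 54.0 km/h × 0.2777777777777778 = 15.0 m/s
t = 0.002778 h × 3600.0 = 10.0008 s
d = v × t = 15.0 × 10.0008 = 150.012 m
d = 150.012 m / 0.3048 = 492.2 ft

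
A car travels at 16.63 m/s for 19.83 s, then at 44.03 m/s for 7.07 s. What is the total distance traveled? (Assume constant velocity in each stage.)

d₁ = v₁t₁ = 16.63 × 19.83 = 329.7729 m
d₂ = v₂t₂ = 44.03 × 7.07 = 311.2921 m
d_total = 329.7729 + 311.2921 = 641.06 m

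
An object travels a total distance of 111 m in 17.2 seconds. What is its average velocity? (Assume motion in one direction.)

v_avg = Δd / Δt = 111 / 17.2 = 6.45 m/s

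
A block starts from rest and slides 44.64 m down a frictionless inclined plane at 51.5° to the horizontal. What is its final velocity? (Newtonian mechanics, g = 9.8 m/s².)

a = g sin(θ) = 9.8 × sin(51.5°) = 7.6696 m/s²
v = √(2ad) = √(2 × 7.6696 × 44.64) = 26.17 m/s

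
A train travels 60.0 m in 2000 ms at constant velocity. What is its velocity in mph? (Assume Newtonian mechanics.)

t = 2000 ms × 0.001 = 2.0 s
v = d / t = 60.0 / 2.0 = 30.0 m/s
v = 30.0 m/s / 0.44704 = 67.11 mph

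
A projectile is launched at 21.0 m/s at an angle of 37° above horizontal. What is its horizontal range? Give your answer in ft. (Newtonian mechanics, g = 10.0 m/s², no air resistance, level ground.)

R = v₀² × sin(2θ) / g = 21.0² × sin(2 × 37°) / 10.0 = 441.0 × 0.961262 / 10.0 = 42.3917 m
R = 42.3917 m / 0.3048 = 139.1 ft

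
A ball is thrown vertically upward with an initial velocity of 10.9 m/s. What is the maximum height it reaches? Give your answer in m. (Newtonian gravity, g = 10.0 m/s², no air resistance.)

h_max = v₀² / (2g) = 10.9² / (2 × 10.0) = 118.81 / 20.0 = 5.941 m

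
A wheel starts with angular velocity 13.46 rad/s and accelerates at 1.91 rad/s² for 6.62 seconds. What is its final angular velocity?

ω = ω₀ + αt = 13.46 + 1.91 × 6.62 = 26.1 rad/s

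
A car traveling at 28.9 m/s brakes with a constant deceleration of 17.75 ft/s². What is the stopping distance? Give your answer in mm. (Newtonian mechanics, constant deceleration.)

a = 17.75 ft/s² × 0.3048 = 5.4102 m/s²
d = v₀² / (2a) = 28.9² / (2 × 5.4102) = 835.21 / 10.8204 = 77.1885 m
d = 77.1885 m / 0.001 = 77190 mm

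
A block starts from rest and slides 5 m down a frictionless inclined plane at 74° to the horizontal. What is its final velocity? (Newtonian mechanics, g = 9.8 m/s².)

a = g sin(θ) = 9.8 × sin(74°) = 9.4204 m/s²
v = √(2ad) = √(2 × 9.4204 × 5) = 9.71 m/s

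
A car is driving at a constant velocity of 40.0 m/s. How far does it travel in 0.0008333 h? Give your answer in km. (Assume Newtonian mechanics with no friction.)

t = 0.0008333 h × 3600.0 = 2.99988 s
d = v × t = 40.0 × 2.99988 = 119.995 m
d = 119.995 m / 1000.0 = 0.12 km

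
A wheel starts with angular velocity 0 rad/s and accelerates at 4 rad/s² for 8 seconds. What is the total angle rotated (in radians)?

θ = ω₀t + ½αt² = 0×8 + ½×4×8² = 128.0 rad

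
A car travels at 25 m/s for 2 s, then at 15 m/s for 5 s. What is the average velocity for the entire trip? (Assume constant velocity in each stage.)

d₁ = v₁t₁ = 25 × 2 = 50 m
d₂ = v₂t₂ = 15 × 5 = 75 m
d_total = 125 m, t_total = 7 s
v_avg = d_total/t_total = 125/7 = 17.86 m/s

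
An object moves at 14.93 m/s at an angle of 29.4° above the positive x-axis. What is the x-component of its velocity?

vₓ = v cos(θ) = 14.93 × cos(29.4°) = 13.01 m/s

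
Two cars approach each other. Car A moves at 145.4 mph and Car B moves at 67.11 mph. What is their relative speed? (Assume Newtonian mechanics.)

v_rel = v_A + v_B = 145.4 + 67.11 = 212.51 mph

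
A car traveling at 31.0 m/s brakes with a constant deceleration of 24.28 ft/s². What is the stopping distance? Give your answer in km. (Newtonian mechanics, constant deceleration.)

a = 24.28 ft/s² × 0.3048 = 7.40054 m/s²
d = v₀² / (2a) = 31.0² / (2 × 7.40054) = 961.0 / 14.8011 = 64.9276 m
d = 64.9276 m / 1000.0 = 0.06493 km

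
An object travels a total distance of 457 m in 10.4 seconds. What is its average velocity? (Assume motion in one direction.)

v_avg = Δd / Δt = 457 / 10.4 = 43.94 m/s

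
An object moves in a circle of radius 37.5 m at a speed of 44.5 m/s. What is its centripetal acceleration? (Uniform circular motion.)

a_c = v²/r = 44.5²/37.5 = 1980.25/37.5 = 52.81 m/s²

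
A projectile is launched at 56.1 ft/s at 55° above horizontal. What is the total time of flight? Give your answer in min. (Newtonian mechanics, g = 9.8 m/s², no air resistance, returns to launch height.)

v₀ = 56.1 ft/s × 0.3048 = 17.0993 m/s
T = 2 × v₀ × sin(θ) / g = 2 × 17.0993 × sin(55°) / 9.8 = 2 × 17.0993 × 0.819152 / 9.8 = 2.85856 s
T = 2.85856 s / 60.0 = 0.04764 min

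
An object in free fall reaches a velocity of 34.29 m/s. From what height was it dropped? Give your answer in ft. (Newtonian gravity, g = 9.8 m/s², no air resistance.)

h = v² / (2g) = 34.29² / (2 × 9.8) = 59.99 m
h = 59.99 m / 0.3048 = 196.8 ft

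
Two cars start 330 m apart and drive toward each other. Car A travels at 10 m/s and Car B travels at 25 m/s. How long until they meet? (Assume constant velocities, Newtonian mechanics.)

Combined speed: v_combined = 10 + 25 = 35 m/s
Time to meet: t = d/v_combined = 330/35 = 9.43 s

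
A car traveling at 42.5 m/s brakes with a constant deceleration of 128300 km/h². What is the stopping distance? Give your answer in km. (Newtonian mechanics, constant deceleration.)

a = 128300 km/h² × 7.716049382716049e-05 = 9.89969 m/s²
d = v₀² / (2a) = 42.5² / (2 × 9.89969) = 1806.25 / 19.7994 = 91.2275 m
d = 91.2275 m / 1000.0 = 0.09123 km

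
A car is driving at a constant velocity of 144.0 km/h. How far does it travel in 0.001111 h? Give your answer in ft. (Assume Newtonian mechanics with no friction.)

v = 144.0 km/h × 0.2777777777777778 = 40.0 m/s
t = 0.001111 h × 3600.0 = 3.9996 s
d = v × t = 40.0 × 3.9996 = 159.984 m
d = 159.984 m / 0.3048 = 524.9 ft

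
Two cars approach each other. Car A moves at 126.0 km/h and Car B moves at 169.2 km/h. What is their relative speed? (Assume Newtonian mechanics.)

v_rel = v_A + v_B = 126.0 + 169.2 = 295.2 km/h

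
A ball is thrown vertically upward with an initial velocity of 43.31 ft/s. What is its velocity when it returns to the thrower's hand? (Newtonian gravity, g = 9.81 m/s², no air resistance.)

By conservation of energy (no air resistance), the ball returns to the throw height with the same speed as launch, but directed downward.
|v_ground| = v₀ = 43.31 ft/s
v_ground = 43.31 ft/s (downward)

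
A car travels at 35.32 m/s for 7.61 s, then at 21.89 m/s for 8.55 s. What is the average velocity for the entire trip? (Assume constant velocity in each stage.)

d₁ = v₁t₁ = 35.32 × 7.61 = 268.7852 m
d₂ = v₂t₂ = 21.89 × 8.55 = 187.1595 m
d_total = 455.9447 m, t_total = 16.16 s
v_avg = d_total/t_total = 455.9447/16.16 = 28.21 m/s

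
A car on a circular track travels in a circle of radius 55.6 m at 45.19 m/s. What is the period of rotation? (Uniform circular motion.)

T = 2πr/v = 2π×55.6/45.19 = 7.73 s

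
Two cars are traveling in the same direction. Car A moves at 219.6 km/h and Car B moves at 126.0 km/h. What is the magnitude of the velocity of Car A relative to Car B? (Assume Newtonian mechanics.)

v_rel = |v_A - v_B| = |219.6 - 126.0| = 93.6 km/h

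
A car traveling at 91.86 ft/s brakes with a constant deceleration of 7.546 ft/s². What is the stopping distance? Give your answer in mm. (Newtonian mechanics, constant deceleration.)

v₀ = 91.86 ft/s × 0.3048 = 27.9989 m/s
a = 7.546 ft/s² × 0.3048 = 2.30002 m/s²
d = v₀² / (2a) = 27.9989² / (2 × 2.30002) = 783.938 / 4.60004 = 170.42 m
d = 170.42 m / 0.001 = 170400 mm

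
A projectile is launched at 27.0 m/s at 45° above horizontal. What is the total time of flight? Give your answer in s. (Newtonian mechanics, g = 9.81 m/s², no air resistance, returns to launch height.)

T = 2 × v₀ × sin(θ) / g = 2 × 27.0 × sin(45°) / 9.81 = 2 × 27.0 × 0.707107 / 9.81 = 3.892 s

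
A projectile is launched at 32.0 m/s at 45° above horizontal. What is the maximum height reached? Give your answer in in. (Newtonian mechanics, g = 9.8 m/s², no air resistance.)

H = v₀² × sin²(θ) / (2g) = 32.0² × sin(45°)² / (2 × 9.8) = 1024.0 × 0.5 / 19.6 = 26.1224 m
H = 26.1224 m / 0.0254 = 1028 in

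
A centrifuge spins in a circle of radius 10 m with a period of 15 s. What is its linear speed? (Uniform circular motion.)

v = 2πr/T = 2π×10/15 = 4.19 m/s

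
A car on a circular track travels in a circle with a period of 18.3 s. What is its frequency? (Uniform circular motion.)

f = 1/T = 1/18.3 = 0.0546 Hz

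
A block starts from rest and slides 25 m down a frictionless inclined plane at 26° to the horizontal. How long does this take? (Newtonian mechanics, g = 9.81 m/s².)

a = g sin(θ) = 9.81 × sin(26°) = 4.3004 m/s²
t = √(2d/a) = √(2 × 25 / 4.3004) = 3.41 s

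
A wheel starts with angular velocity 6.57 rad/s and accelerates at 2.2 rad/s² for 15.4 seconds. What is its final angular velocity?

ω = ω₀ + αt = 6.57 + 2.2 × 15.4 = 40.45 rad/s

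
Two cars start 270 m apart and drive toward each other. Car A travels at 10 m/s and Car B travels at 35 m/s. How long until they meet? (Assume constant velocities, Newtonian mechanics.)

Combined speed: v_combined = 10 + 35 = 45 m/s
Time to meet: t = d/v_combined = 270/45 = 6.0 s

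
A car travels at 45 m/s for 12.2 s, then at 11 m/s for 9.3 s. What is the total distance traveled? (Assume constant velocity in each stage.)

d₁ = v₁t₁ = 45 × 12.2 = 549.0 m
d₂ = v₂t₂ = 11 × 9.3 = 102.3 m
d_total = 549.0 + 102.3 = 651.3 m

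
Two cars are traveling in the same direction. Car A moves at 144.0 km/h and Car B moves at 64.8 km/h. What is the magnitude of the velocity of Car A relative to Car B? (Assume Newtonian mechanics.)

v_rel = |v_A - v_B| = |144.0 - 64.8| = 79.2 km/h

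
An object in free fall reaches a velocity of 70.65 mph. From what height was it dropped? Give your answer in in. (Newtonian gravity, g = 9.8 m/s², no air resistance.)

v = 70.65 mph × 0.44704 = 31.5834 m/s
h = v² / (2g) = 31.5834² / (2 × 9.8) = 50.8934 m
h = 50.8934 m / 0.0254 = 2004 in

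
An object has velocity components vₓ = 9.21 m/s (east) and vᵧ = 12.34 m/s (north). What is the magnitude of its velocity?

|v| = √(vₓ² + vᵧ²) = √(9.21² + 12.34²) = √(237.0997) = 15.4 m/s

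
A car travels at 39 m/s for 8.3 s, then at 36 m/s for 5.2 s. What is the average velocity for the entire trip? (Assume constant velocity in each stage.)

d₁ = v₁t₁ = 39 × 8.3 = 323.7 m
d₂ = v₂t₂ = 36 × 5.2 = 187.2 m
d_total = 510.9 m, t_total = 13.5 s
v_avg = d_total/t_total = 510.9/13.5 = 37.84 m/s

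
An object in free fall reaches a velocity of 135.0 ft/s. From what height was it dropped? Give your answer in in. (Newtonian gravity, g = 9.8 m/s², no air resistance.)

v = 135.0 ft/s × 0.3048 = 41.148 m/s
h = v² / (2g) = 41.148² / (2 × 9.8) = 86.3856 m
h = 86.3856 m / 0.0254 = 3401 in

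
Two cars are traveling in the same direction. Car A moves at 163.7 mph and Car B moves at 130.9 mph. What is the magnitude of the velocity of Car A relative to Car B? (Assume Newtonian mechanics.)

v_rel = |v_A - v_B| = |163.7 - 130.9| = 32.8 mph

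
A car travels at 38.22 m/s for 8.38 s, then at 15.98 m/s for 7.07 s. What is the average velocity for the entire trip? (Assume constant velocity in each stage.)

d₁ = v₁t₁ = 38.22 × 8.38 = 320.2836 m
d₂ = v₂t₂ = 15.98 × 7.07 = 112.9786 m
d_total = 433.2622 m, t_total = 15.45 s
v_avg = d_total/t_total = 433.2622/15.45 = 28.04 m/s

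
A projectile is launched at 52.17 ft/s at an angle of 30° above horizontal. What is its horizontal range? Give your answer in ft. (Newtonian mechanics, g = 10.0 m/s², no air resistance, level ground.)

v₀ = 52.17 ft/s × 0.3048 = 15.9014 m/s
R = v₀² × sin(2θ) / g = 15.9014² × sin(2 × 30°) / 10.0 = 252.855 × 0.866025 / 10.0 = 21.8979 m
R = 21.8979 m / 0.3048 = 71.84 ft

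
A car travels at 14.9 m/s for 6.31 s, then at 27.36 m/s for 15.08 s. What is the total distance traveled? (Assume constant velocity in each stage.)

d₁ = v₁t₁ = 14.9 × 6.31 = 94.019 m
d₂ = v₂t₂ = 27.36 × 15.08 = 412.5888 m
d_total = 94.019 + 412.5888 = 506.61 m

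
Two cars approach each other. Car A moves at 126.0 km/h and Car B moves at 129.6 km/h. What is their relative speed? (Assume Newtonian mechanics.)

v_rel = v_A + v_B = 126.0 + 129.6 = 255.6 km/h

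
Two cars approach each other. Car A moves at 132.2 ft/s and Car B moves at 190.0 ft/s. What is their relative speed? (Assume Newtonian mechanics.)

v_rel = v_A + v_B = 132.2 + 190.0 = 322.2 ft/s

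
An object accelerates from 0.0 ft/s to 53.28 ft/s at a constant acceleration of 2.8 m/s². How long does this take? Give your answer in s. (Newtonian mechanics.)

v₀ = 0.0 ft/s × 0.3048 = 0.0 m/s
v = 53.28 ft/s × 0.3048 = 16.2397 m/s
t = (v - v₀) / a = (16.2397 - 0.0) / 2.8 = 5.8 s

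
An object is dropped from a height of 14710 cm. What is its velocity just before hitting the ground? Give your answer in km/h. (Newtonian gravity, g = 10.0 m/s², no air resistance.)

h = 14710 cm × 0.01 = 147.1 m
v = √(2gh) = √(2 × 10.0 × 147.1) = 54.2402 m/s
v = 54.2402 m/s / 0.2777777777777778 = 195.3 km/h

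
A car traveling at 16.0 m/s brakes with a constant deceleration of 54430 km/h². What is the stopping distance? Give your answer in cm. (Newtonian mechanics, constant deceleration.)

a = 54430 km/h² × 7.716049382716049e-05 = 4.19985 m/s²
d = v₀² / (2a) = 16.0² / (2 × 4.19985) = 256.0 / 8.3997 = 30.4773 m
d = 30.4773 m / 0.01 = 3048 cm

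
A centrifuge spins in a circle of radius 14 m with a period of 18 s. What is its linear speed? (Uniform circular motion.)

v = 2πr/T = 2π×14/18 = 4.89 m/s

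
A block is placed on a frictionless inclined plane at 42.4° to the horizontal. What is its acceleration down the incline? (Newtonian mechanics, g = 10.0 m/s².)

a = g sin(θ) = 10.0 × sin(42.4°) = 10.0 × 0.6743 = 6.74 m/s²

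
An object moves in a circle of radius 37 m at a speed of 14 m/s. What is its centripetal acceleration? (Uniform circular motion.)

a_c = v²/r = 14²/37 = 196/37 = 5.3 m/s²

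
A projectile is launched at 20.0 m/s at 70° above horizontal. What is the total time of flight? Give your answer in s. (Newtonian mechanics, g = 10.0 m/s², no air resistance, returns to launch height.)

T = 2 × v₀ × sin(θ) / g = 2 × 20.0 × sin(70°) / 10.0 = 2 × 20.0 × 0.939693 / 10.0 = 3.759 s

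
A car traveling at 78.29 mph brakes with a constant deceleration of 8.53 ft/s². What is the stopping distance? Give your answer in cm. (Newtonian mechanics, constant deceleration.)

v₀ = 78.29 mph × 0.44704 = 34.9988 m/s
a = 8.53 ft/s² × 0.3048 = 2.59994 m/s²
d = v₀² / (2a) = 34.9988² / (2 × 2.59994) = 1224.92 / 5.19988 = 235.567 m
d = 235.567 m / 0.01 = 23560 cm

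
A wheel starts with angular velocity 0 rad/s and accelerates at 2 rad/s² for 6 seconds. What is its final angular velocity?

ω = ω₀ + αt = 0 + 2 × 6 = 12 rad/s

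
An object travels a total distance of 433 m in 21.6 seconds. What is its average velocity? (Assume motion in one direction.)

v_avg = Δd / Δt = 433 / 21.6 = 20.05 m/s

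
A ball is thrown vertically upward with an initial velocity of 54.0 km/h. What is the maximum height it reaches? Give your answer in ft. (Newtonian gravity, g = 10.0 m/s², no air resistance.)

v₀ = 54.0 km/h × 0.2777777777777778 = 15.0 m/s
h_max = v₀² / (2g) = 15.0² / (2 × 10.0) = 225.0 / 20.0 = 11.25 m
h_max = 11.25 m / 0.3048 = 36.91 ft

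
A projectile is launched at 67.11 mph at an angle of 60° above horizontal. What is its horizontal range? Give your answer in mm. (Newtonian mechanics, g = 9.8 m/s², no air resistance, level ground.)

v₀ = 67.11 mph × 0.44704 = 30.0009 m/s
R = v₀² × sin(2θ) / g = 30.0009² × sin(2 × 60°) / 9.8 = 900.054 × 0.866025 / 9.8 = 79.5377 m
R = 79.5377 m / 0.001 = 79540 mm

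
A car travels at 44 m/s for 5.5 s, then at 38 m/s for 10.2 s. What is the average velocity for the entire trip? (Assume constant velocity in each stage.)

d₁ = v₁t₁ = 44 × 5.5 = 242.0 m
d₂ = v₂t₂ = 38 × 10.2 = 387.6 m
d_total = 629.6 m, t_total = 15.7 s
v_avg = d_total/t_total = 629.6/15.7 = 40.1 m/s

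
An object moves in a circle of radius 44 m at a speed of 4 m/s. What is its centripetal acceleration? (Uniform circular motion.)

a_c = v²/r = 4²/44 = 16/44 = 0.36 m/s²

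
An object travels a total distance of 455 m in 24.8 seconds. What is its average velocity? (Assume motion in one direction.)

v_avg = Δd / Δt = 455 / 24.8 = 18.35 m/s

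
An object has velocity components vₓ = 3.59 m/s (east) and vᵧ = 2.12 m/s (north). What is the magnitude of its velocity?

|v| = √(vₓ² + vᵧ²) = √(3.59² + 2.12²) = √(17.3825) = 4.17 m/s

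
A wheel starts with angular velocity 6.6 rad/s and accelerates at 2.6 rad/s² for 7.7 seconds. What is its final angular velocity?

ω = ω₀ + αt = 6.6 + 2.6 × 7.7 = 26.62 rad/s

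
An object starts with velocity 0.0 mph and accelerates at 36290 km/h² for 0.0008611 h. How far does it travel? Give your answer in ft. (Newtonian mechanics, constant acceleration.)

v₀ = 0.0 mph × 0.44704 = 0.0 m/s
a = 36290 km/h² × 7.716049382716049e-05 = 2.80015 m/s²
t = 0.0008611 h × 3600.0 = 3.09996 s
d = v₀ × t + ½ × a × t² = 0.0 × 3.09996 + 0.5 × 2.80015 × 3.09996² = 13.4544 m
d = 13.4544 m / 0.3048 = 44.14 ft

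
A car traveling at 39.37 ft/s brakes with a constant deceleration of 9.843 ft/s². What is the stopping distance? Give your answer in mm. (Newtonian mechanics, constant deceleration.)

v₀ = 39.37 ft/s × 0.3048 = 12.0 m/s
a = 9.843 ft/s² × 0.3048 = 3.00015 m/s²
d = v₀² / (2a) = 12.0² / (2 × 3.00015) = 144.0 / 6.0003 = 23.9988 m
d = 23.9988 m / 0.001 = 24000 mm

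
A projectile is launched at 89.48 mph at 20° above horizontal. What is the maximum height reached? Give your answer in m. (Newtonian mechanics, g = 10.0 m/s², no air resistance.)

v₀ = 89.48 mph × 0.44704 = 40.0011 m/s
H = v₀² × sin²(θ) / (2g) = 40.0011² × sin(20°)² / (2 × 10.0) = 1600.09 × 0.116978 / 20.0 = 9.359 m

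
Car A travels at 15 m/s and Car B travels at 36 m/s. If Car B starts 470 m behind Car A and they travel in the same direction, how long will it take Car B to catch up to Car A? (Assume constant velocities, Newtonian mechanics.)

Relative speed: v_rel = 36 - 15 = 21 m/s
Time to catch: t = d₀/v_rel = 470/21 = 22.38 s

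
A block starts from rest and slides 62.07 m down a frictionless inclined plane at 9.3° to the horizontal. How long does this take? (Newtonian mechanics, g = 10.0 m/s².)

a = g sin(θ) = 10.0 × sin(9.3°) = 1.616 m/s²
t = √(2d/a) = √(2 × 62.07 / 1.616) = 8.76 s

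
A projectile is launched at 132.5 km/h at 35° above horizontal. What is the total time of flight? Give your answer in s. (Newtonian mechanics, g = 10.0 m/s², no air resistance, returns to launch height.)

v₀ = 132.5 km/h × 0.2777777777777778 = 36.8056 m/s
T = 2 × v₀ × sin(θ) / g = 2 × 36.8056 × sin(35°) / 10.0 = 2 × 36.8056 × 0.573576 / 10.0 = 4.222 s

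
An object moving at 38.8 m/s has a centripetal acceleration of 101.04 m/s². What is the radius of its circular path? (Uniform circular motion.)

r = v²/a_c = 38.8²/101.04 = 14.9 m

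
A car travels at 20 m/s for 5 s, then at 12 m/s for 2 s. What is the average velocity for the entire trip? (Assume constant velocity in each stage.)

d₁ = v₁t₁ = 20 × 5 = 100 m
d₂ = v₂t₂ = 12 × 2 = 24 m
d_total = 124 m, t_total = 7 s
v_avg = d_total/t_total = 124/7 = 17.71 m/s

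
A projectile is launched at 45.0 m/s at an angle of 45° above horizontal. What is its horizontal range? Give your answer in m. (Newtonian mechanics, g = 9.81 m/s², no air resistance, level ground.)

R = v₀² × sin(2θ) / g = 45.0² × sin(2 × 45°) / 9.81 = 2025.0 × 1.0 / 9.81 = 206.4 m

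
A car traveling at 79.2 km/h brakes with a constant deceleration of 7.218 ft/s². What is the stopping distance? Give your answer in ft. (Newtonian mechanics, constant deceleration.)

v₀ = 79.2 km/h × 0.2777777777777778 = 22.0 m/s
a = 7.218 ft/s² × 0.3048 = 2.20005 m/s²
d = v₀² / (2a) = 22.0² / (2 × 2.20005) = 484.0 / 4.4001 = 109.998 m
d = 109.998 m / 0.3048 = 360.9 ft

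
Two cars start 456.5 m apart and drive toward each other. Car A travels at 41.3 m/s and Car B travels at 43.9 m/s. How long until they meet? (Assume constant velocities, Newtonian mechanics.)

Combined speed: v_combined = 41.3 + 43.9 = 85.2 m/s
Time to meet: t = d/v_combined = 456.5/85.2 = 5.36 s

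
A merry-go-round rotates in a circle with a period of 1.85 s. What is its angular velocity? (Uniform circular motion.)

ω = 2π/T = 2π/1.85 = 3.3963 rad/s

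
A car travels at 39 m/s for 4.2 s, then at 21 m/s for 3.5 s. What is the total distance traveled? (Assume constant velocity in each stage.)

d₁ = v₁t₁ = 39 × 4.2 = 163.8 m
d₂ = v₂t₂ = 21 × 3.5 = 73.5 m
d_total = 163.8 + 73.5 = 237.3 m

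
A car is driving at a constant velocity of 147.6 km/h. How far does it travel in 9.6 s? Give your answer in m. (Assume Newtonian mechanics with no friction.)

v = 147.6 km/h × 0.2777777777777778 = 41.0 m/s
d = v × t = 41.0 × 9.6 = 393.6 m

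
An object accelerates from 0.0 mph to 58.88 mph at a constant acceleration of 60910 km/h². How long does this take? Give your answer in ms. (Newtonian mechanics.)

v₀ = 0.0 mph × 0.44704 = 0.0 m/s
v = 58.88 mph × 0.44704 = 26.3217 m/s
a = 60910 km/h² × 7.716049382716049e-05 = 4.69985 m/s²
t = (v - v₀) / a = (26.3217 - 0.0) / 4.69985 = 5.60054 s
t = 5.60054 s / 0.001 = 5601 ms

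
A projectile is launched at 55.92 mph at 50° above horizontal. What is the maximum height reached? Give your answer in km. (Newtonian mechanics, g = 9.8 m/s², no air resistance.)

v₀ = 55.92 mph × 0.44704 = 24.9985 m/s
H = v₀² × sin²(θ) / (2g) = 24.9985² × sin(50°)² / (2 × 9.8) = 624.925 × 0.586824 / 19.6 = 18.7103 m
H = 18.7103 m / 1000.0 = 0.01871 km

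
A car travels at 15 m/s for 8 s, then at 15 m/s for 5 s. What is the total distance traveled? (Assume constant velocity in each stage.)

d₁ = v₁t₁ = 15 × 8 = 120 m
d₂ = v₂t₂ = 15 × 5 = 75 m
d_total = 120 + 75 = 195 m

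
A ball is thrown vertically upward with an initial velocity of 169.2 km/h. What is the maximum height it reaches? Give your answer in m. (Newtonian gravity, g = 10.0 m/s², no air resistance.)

v₀ = 169.2 km/h × 0.2777777777777778 = 47.0 m/s
h_max = v₀² / (2g) = 47.0² / (2 × 10.0) = 2209.0 / 20.0 = 110.5 m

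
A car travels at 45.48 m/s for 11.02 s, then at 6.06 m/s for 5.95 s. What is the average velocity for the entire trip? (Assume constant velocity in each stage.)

d₁ = v₁t₁ = 45.48 × 11.02 = 501.1896 m
d₂ = v₂t₂ = 6.06 × 5.95 = 36.057 m
d_total = 537.2466 m, t_total = 16.97 s
v_avg = d_total/t_total = 537.2466/16.97 = 31.66 m/s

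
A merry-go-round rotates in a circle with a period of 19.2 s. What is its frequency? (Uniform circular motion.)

f = 1/T = 1/19.2 = 0.0521 Hz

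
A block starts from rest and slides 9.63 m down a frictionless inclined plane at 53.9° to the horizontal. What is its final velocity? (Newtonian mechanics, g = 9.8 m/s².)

a = g sin(θ) = 9.8 × sin(53.9°) = 7.9183 m/s²
v = √(2ad) = √(2 × 7.9183 × 9.63) = 12.35 m/s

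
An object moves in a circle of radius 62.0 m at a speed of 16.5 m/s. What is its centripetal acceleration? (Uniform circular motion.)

a_c = v²/r = 16.5²/62.0 = 272.25/62.0 = 4.39 m/s²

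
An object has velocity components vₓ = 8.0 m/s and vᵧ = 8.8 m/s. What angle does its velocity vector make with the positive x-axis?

θ = arctan(vᵧ/vₓ) = arctan(8.8/8.0) = 47.73°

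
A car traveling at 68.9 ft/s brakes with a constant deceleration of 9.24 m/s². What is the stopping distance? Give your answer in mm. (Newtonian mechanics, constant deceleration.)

v₀ = 68.9 ft/s × 0.3048 = 21.0007 m/s
d = v₀² / (2a) = 21.0007² / (2 × 9.24) = 441.029 / 18.48 = 23.8652 m
d = 23.8652 m / 0.001 = 23870 mm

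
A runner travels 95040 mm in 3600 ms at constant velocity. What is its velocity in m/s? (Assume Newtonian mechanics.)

d = 95040 mm × 0.001 = 95.04 m
t = 3600 ms × 0.001 = 3.6 s
v = d / t = 95.04 / 3.6 = 26.4 m/s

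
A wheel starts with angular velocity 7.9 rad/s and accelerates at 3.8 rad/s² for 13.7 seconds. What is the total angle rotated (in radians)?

θ = ω₀t + ½αt² = 7.9×13.7 + ½×3.8×13.7² = 464.84 rad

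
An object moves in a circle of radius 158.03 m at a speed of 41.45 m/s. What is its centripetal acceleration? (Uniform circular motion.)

a_c = v²/r = 41.45²/158.03 = 1718.1025/158.03 = 10.87 m/s²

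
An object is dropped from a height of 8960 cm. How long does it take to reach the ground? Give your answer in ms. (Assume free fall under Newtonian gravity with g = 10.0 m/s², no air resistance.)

h = 8960 cm × 0.01 = 89.6 m
t = √(2h/g) = √(2 × 89.6 / 10.0) = 4.2332 s
t = 4.2332 s / 0.001 = 4233 ms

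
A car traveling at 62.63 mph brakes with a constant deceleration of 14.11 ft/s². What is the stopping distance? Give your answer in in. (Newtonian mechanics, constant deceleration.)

v₀ = 62.63 mph × 0.44704 = 27.9981 m/s
a = 14.11 ft/s² × 0.3048 = 4.30073 m/s²
d = v₀² / (2a) = 27.9981² / (2 × 4.30073) = 783.894 / 8.60146 = 91.135 m
d = 91.135 m / 0.0254 = 3588 in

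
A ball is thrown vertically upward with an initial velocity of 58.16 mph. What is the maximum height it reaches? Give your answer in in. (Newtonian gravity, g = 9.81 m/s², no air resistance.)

v₀ = 58.16 mph × 0.44704 = 25.9998 m/s
h_max = v₀² / (2g) = 25.9998² / (2 × 9.81) = 675.99 / 19.62 = 34.4541 m
h_max = 34.4541 m / 0.0254 = 1356 in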